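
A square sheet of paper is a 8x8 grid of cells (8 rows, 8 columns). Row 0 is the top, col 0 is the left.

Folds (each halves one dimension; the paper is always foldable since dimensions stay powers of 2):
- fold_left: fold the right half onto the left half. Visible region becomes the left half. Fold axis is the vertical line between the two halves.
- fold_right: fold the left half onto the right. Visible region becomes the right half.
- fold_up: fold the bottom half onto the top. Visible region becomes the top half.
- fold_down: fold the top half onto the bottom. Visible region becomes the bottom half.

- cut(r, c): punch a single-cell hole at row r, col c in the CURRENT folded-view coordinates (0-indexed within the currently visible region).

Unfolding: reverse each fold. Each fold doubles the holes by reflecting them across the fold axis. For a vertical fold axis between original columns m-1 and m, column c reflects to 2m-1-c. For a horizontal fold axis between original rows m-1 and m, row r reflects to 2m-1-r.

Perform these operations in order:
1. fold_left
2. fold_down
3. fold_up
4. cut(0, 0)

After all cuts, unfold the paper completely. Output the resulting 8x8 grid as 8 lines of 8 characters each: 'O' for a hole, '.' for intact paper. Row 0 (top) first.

Answer: O......O
........
........
O......O
O......O
........
........
O......O

Derivation:
Op 1 fold_left: fold axis v@4; visible region now rows[0,8) x cols[0,4) = 8x4
Op 2 fold_down: fold axis h@4; visible region now rows[4,8) x cols[0,4) = 4x4
Op 3 fold_up: fold axis h@6; visible region now rows[4,6) x cols[0,4) = 2x4
Op 4 cut(0, 0): punch at orig (4,0); cuts so far [(4, 0)]; region rows[4,6) x cols[0,4) = 2x4
Unfold 1 (reflect across h@6): 2 holes -> [(4, 0), (7, 0)]
Unfold 2 (reflect across h@4): 4 holes -> [(0, 0), (3, 0), (4, 0), (7, 0)]
Unfold 3 (reflect across v@4): 8 holes -> [(0, 0), (0, 7), (3, 0), (3, 7), (4, 0), (4, 7), (7, 0), (7, 7)]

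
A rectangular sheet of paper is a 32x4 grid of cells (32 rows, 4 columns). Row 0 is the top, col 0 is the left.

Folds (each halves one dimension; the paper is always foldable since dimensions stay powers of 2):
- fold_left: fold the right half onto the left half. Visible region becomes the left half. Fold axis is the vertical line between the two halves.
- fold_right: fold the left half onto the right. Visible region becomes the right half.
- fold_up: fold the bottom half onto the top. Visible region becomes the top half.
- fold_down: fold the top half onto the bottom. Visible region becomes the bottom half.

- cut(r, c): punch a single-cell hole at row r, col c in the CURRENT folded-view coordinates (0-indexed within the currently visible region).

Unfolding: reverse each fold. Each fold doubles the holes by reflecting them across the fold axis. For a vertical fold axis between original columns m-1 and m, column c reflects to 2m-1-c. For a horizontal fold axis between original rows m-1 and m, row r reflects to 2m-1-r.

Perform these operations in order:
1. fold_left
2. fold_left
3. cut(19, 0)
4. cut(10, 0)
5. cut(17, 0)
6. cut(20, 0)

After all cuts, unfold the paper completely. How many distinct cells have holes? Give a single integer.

Op 1 fold_left: fold axis v@2; visible region now rows[0,32) x cols[0,2) = 32x2
Op 2 fold_left: fold axis v@1; visible region now rows[0,32) x cols[0,1) = 32x1
Op 3 cut(19, 0): punch at orig (19,0); cuts so far [(19, 0)]; region rows[0,32) x cols[0,1) = 32x1
Op 4 cut(10, 0): punch at orig (10,0); cuts so far [(10, 0), (19, 0)]; region rows[0,32) x cols[0,1) = 32x1
Op 5 cut(17, 0): punch at orig (17,0); cuts so far [(10, 0), (17, 0), (19, 0)]; region rows[0,32) x cols[0,1) = 32x1
Op 6 cut(20, 0): punch at orig (20,0); cuts so far [(10, 0), (17, 0), (19, 0), (20, 0)]; region rows[0,32) x cols[0,1) = 32x1
Unfold 1 (reflect across v@1): 8 holes -> [(10, 0), (10, 1), (17, 0), (17, 1), (19, 0), (19, 1), (20, 0), (20, 1)]
Unfold 2 (reflect across v@2): 16 holes -> [(10, 0), (10, 1), (10, 2), (10, 3), (17, 0), (17, 1), (17, 2), (17, 3), (19, 0), (19, 1), (19, 2), (19, 3), (20, 0), (20, 1), (20, 2), (20, 3)]

Answer: 16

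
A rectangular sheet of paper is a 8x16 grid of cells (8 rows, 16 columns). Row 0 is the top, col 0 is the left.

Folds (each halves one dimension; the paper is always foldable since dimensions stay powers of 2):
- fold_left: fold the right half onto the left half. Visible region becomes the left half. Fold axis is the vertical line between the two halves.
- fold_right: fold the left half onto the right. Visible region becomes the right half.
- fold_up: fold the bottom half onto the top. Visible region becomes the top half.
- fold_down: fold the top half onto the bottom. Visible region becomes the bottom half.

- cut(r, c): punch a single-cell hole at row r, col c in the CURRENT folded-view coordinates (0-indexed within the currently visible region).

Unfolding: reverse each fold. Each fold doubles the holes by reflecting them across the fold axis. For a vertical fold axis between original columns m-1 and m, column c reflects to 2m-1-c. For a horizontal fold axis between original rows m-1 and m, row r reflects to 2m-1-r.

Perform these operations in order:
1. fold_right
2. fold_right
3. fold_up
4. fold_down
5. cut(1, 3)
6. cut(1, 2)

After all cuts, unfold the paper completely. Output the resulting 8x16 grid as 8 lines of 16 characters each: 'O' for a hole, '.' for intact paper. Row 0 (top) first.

Op 1 fold_right: fold axis v@8; visible region now rows[0,8) x cols[8,16) = 8x8
Op 2 fold_right: fold axis v@12; visible region now rows[0,8) x cols[12,16) = 8x4
Op 3 fold_up: fold axis h@4; visible region now rows[0,4) x cols[12,16) = 4x4
Op 4 fold_down: fold axis h@2; visible region now rows[2,4) x cols[12,16) = 2x4
Op 5 cut(1, 3): punch at orig (3,15); cuts so far [(3, 15)]; region rows[2,4) x cols[12,16) = 2x4
Op 6 cut(1, 2): punch at orig (3,14); cuts so far [(3, 14), (3, 15)]; region rows[2,4) x cols[12,16) = 2x4
Unfold 1 (reflect across h@2): 4 holes -> [(0, 14), (0, 15), (3, 14), (3, 15)]
Unfold 2 (reflect across h@4): 8 holes -> [(0, 14), (0, 15), (3, 14), (3, 15), (4, 14), (4, 15), (7, 14), (7, 15)]
Unfold 3 (reflect across v@12): 16 holes -> [(0, 8), (0, 9), (0, 14), (0, 15), (3, 8), (3, 9), (3, 14), (3, 15), (4, 8), (4, 9), (4, 14), (4, 15), (7, 8), (7, 9), (7, 14), (7, 15)]
Unfold 4 (reflect across v@8): 32 holes -> [(0, 0), (0, 1), (0, 6), (0, 7), (0, 8), (0, 9), (0, 14), (0, 15), (3, 0), (3, 1), (3, 6), (3, 7), (3, 8), (3, 9), (3, 14), (3, 15), (4, 0), (4, 1), (4, 6), (4, 7), (4, 8), (4, 9), (4, 14), (4, 15), (7, 0), (7, 1), (7, 6), (7, 7), (7, 8), (7, 9), (7, 14), (7, 15)]

Answer: OO....OOOO....OO
................
................
OO....OOOO....OO
OO....OOOO....OO
................
................
OO....OOOO....OO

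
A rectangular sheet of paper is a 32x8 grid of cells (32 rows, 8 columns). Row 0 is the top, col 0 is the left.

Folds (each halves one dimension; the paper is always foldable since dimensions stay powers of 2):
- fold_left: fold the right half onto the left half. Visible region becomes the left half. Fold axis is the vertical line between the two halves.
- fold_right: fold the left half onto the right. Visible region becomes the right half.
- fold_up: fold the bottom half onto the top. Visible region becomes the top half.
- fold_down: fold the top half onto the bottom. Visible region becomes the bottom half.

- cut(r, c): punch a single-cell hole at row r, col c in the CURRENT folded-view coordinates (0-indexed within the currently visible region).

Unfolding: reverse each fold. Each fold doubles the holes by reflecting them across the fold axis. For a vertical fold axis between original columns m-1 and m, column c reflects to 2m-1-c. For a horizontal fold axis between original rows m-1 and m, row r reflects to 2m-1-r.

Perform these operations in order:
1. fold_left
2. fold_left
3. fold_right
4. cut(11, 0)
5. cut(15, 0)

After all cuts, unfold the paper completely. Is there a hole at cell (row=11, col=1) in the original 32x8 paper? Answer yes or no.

Op 1 fold_left: fold axis v@4; visible region now rows[0,32) x cols[0,4) = 32x4
Op 2 fold_left: fold axis v@2; visible region now rows[0,32) x cols[0,2) = 32x2
Op 3 fold_right: fold axis v@1; visible region now rows[0,32) x cols[1,2) = 32x1
Op 4 cut(11, 0): punch at orig (11,1); cuts so far [(11, 1)]; region rows[0,32) x cols[1,2) = 32x1
Op 5 cut(15, 0): punch at orig (15,1); cuts so far [(11, 1), (15, 1)]; region rows[0,32) x cols[1,2) = 32x1
Unfold 1 (reflect across v@1): 4 holes -> [(11, 0), (11, 1), (15, 0), (15, 1)]
Unfold 2 (reflect across v@2): 8 holes -> [(11, 0), (11, 1), (11, 2), (11, 3), (15, 0), (15, 1), (15, 2), (15, 3)]
Unfold 3 (reflect across v@4): 16 holes -> [(11, 0), (11, 1), (11, 2), (11, 3), (11, 4), (11, 5), (11, 6), (11, 7), (15, 0), (15, 1), (15, 2), (15, 3), (15, 4), (15, 5), (15, 6), (15, 7)]
Holes: [(11, 0), (11, 1), (11, 2), (11, 3), (11, 4), (11, 5), (11, 6), (11, 7), (15, 0), (15, 1), (15, 2), (15, 3), (15, 4), (15, 5), (15, 6), (15, 7)]

Answer: yes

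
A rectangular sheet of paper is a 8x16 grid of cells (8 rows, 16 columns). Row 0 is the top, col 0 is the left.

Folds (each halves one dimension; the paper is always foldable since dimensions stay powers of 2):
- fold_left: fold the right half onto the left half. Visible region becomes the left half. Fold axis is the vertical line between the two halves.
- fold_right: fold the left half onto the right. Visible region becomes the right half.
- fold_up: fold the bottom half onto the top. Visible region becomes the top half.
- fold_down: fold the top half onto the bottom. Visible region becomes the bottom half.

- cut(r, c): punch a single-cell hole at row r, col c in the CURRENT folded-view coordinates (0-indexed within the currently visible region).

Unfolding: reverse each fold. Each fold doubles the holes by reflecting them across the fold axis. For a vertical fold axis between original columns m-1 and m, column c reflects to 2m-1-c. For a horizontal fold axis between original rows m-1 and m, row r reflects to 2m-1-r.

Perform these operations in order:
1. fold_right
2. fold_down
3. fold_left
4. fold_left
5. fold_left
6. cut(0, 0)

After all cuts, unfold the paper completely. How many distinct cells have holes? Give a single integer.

Answer: 32

Derivation:
Op 1 fold_right: fold axis v@8; visible region now rows[0,8) x cols[8,16) = 8x8
Op 2 fold_down: fold axis h@4; visible region now rows[4,8) x cols[8,16) = 4x8
Op 3 fold_left: fold axis v@12; visible region now rows[4,8) x cols[8,12) = 4x4
Op 4 fold_left: fold axis v@10; visible region now rows[4,8) x cols[8,10) = 4x2
Op 5 fold_left: fold axis v@9; visible region now rows[4,8) x cols[8,9) = 4x1
Op 6 cut(0, 0): punch at orig (4,8); cuts so far [(4, 8)]; region rows[4,8) x cols[8,9) = 4x1
Unfold 1 (reflect across v@9): 2 holes -> [(4, 8), (4, 9)]
Unfold 2 (reflect across v@10): 4 holes -> [(4, 8), (4, 9), (4, 10), (4, 11)]
Unfold 3 (reflect across v@12): 8 holes -> [(4, 8), (4, 9), (4, 10), (4, 11), (4, 12), (4, 13), (4, 14), (4, 15)]
Unfold 4 (reflect across h@4): 16 holes -> [(3, 8), (3, 9), (3, 10), (3, 11), (3, 12), (3, 13), (3, 14), (3, 15), (4, 8), (4, 9), (4, 10), (4, 11), (4, 12), (4, 13), (4, 14), (4, 15)]
Unfold 5 (reflect across v@8): 32 holes -> [(3, 0), (3, 1), (3, 2), (3, 3), (3, 4), (3, 5), (3, 6), (3, 7), (3, 8), (3, 9), (3, 10), (3, 11), (3, 12), (3, 13), (3, 14), (3, 15), (4, 0), (4, 1), (4, 2), (4, 3), (4, 4), (4, 5), (4, 6), (4, 7), (4, 8), (4, 9), (4, 10), (4, 11), (4, 12), (4, 13), (4, 14), (4, 15)]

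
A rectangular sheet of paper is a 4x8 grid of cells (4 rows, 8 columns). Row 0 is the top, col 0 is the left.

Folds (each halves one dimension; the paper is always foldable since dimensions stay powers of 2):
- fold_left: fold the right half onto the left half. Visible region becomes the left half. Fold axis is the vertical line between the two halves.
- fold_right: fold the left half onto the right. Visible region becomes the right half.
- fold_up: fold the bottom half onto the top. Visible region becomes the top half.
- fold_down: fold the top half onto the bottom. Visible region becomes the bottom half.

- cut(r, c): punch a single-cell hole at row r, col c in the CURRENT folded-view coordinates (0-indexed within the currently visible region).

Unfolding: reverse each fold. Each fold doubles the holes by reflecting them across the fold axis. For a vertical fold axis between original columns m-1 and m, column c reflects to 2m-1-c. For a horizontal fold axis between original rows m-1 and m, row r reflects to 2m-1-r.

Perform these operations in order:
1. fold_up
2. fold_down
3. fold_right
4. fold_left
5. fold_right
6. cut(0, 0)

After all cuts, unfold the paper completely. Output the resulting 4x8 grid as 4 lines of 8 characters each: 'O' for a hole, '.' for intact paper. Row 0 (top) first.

Op 1 fold_up: fold axis h@2; visible region now rows[0,2) x cols[0,8) = 2x8
Op 2 fold_down: fold axis h@1; visible region now rows[1,2) x cols[0,8) = 1x8
Op 3 fold_right: fold axis v@4; visible region now rows[1,2) x cols[4,8) = 1x4
Op 4 fold_left: fold axis v@6; visible region now rows[1,2) x cols[4,6) = 1x2
Op 5 fold_right: fold axis v@5; visible region now rows[1,2) x cols[5,6) = 1x1
Op 6 cut(0, 0): punch at orig (1,5); cuts so far [(1, 5)]; region rows[1,2) x cols[5,6) = 1x1
Unfold 1 (reflect across v@5): 2 holes -> [(1, 4), (1, 5)]
Unfold 2 (reflect across v@6): 4 holes -> [(1, 4), (1, 5), (1, 6), (1, 7)]
Unfold 3 (reflect across v@4): 8 holes -> [(1, 0), (1, 1), (1, 2), (1, 3), (1, 4), (1, 5), (1, 6), (1, 7)]
Unfold 4 (reflect across h@1): 16 holes -> [(0, 0), (0, 1), (0, 2), (0, 3), (0, 4), (0, 5), (0, 6), (0, 7), (1, 0), (1, 1), (1, 2), (1, 3), (1, 4), (1, 5), (1, 6), (1, 7)]
Unfold 5 (reflect across h@2): 32 holes -> [(0, 0), (0, 1), (0, 2), (0, 3), (0, 4), (0, 5), (0, 6), (0, 7), (1, 0), (1, 1), (1, 2), (1, 3), (1, 4), (1, 5), (1, 6), (1, 7), (2, 0), (2, 1), (2, 2), (2, 3), (2, 4), (2, 5), (2, 6), (2, 7), (3, 0), (3, 1), (3, 2), (3, 3), (3, 4), (3, 5), (3, 6), (3, 7)]

Answer: OOOOOOOO
OOOOOOOO
OOOOOOOO
OOOOOOOO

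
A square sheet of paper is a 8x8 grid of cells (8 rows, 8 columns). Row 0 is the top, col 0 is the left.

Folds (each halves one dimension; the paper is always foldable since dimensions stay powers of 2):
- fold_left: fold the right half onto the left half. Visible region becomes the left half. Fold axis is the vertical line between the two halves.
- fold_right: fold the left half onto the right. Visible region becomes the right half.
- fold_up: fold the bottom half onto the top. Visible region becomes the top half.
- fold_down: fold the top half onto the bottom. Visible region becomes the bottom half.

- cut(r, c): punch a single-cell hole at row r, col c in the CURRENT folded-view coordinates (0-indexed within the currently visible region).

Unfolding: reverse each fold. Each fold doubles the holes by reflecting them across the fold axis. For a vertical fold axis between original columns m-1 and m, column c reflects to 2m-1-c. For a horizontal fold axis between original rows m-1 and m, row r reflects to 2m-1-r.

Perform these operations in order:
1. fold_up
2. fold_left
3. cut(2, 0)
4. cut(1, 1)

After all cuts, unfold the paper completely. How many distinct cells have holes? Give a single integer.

Op 1 fold_up: fold axis h@4; visible region now rows[0,4) x cols[0,8) = 4x8
Op 2 fold_left: fold axis v@4; visible region now rows[0,4) x cols[0,4) = 4x4
Op 3 cut(2, 0): punch at orig (2,0); cuts so far [(2, 0)]; region rows[0,4) x cols[0,4) = 4x4
Op 4 cut(1, 1): punch at orig (1,1); cuts so far [(1, 1), (2, 0)]; region rows[0,4) x cols[0,4) = 4x4
Unfold 1 (reflect across v@4): 4 holes -> [(1, 1), (1, 6), (2, 0), (2, 7)]
Unfold 2 (reflect across h@4): 8 holes -> [(1, 1), (1, 6), (2, 0), (2, 7), (5, 0), (5, 7), (6, 1), (6, 6)]

Answer: 8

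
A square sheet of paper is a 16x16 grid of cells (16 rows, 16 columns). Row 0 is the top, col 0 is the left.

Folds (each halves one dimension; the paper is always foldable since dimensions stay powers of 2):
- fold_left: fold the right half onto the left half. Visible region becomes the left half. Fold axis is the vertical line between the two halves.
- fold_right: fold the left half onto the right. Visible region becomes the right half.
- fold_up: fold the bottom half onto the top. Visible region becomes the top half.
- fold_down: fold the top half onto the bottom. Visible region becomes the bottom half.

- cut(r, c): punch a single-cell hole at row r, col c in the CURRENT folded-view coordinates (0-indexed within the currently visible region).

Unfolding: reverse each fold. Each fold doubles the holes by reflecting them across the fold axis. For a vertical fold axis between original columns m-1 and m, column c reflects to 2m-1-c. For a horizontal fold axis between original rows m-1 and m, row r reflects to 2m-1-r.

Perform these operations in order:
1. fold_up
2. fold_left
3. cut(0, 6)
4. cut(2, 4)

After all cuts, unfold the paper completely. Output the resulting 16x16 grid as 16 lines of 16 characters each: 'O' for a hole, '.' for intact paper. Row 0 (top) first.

Op 1 fold_up: fold axis h@8; visible region now rows[0,8) x cols[0,16) = 8x16
Op 2 fold_left: fold axis v@8; visible region now rows[0,8) x cols[0,8) = 8x8
Op 3 cut(0, 6): punch at orig (0,6); cuts so far [(0, 6)]; region rows[0,8) x cols[0,8) = 8x8
Op 4 cut(2, 4): punch at orig (2,4); cuts so far [(0, 6), (2, 4)]; region rows[0,8) x cols[0,8) = 8x8
Unfold 1 (reflect across v@8): 4 holes -> [(0, 6), (0, 9), (2, 4), (2, 11)]
Unfold 2 (reflect across h@8): 8 holes -> [(0, 6), (0, 9), (2, 4), (2, 11), (13, 4), (13, 11), (15, 6), (15, 9)]

Answer: ......O..O......
................
....O......O....
................
................
................
................
................
................
................
................
................
................
....O......O....
................
......O..O......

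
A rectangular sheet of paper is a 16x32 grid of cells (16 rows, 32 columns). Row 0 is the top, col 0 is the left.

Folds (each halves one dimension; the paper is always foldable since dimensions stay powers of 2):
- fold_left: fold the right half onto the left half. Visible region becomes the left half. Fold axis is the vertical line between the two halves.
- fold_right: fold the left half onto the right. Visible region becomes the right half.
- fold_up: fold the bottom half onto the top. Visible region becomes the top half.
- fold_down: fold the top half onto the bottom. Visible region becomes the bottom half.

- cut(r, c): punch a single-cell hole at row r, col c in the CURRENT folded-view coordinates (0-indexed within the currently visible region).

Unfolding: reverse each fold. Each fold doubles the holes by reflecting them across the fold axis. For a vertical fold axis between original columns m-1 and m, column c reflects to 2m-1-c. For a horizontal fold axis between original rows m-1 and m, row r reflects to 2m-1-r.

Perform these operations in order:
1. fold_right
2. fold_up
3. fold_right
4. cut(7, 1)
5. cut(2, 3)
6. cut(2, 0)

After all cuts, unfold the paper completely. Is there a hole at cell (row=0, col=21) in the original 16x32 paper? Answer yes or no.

Op 1 fold_right: fold axis v@16; visible region now rows[0,16) x cols[16,32) = 16x16
Op 2 fold_up: fold axis h@8; visible region now rows[0,8) x cols[16,32) = 8x16
Op 3 fold_right: fold axis v@24; visible region now rows[0,8) x cols[24,32) = 8x8
Op 4 cut(7, 1): punch at orig (7,25); cuts so far [(7, 25)]; region rows[0,8) x cols[24,32) = 8x8
Op 5 cut(2, 3): punch at orig (2,27); cuts so far [(2, 27), (7, 25)]; region rows[0,8) x cols[24,32) = 8x8
Op 6 cut(2, 0): punch at orig (2,24); cuts so far [(2, 24), (2, 27), (7, 25)]; region rows[0,8) x cols[24,32) = 8x8
Unfold 1 (reflect across v@24): 6 holes -> [(2, 20), (2, 23), (2, 24), (2, 27), (7, 22), (7, 25)]
Unfold 2 (reflect across h@8): 12 holes -> [(2, 20), (2, 23), (2, 24), (2, 27), (7, 22), (7, 25), (8, 22), (8, 25), (13, 20), (13, 23), (13, 24), (13, 27)]
Unfold 3 (reflect across v@16): 24 holes -> [(2, 4), (2, 7), (2, 8), (2, 11), (2, 20), (2, 23), (2, 24), (2, 27), (7, 6), (7, 9), (7, 22), (7, 25), (8, 6), (8, 9), (8, 22), (8, 25), (13, 4), (13, 7), (13, 8), (13, 11), (13, 20), (13, 23), (13, 24), (13, 27)]
Holes: [(2, 4), (2, 7), (2, 8), (2, 11), (2, 20), (2, 23), (2, 24), (2, 27), (7, 6), (7, 9), (7, 22), (7, 25), (8, 6), (8, 9), (8, 22), (8, 25), (13, 4), (13, 7), (13, 8), (13, 11), (13, 20), (13, 23), (13, 24), (13, 27)]

Answer: no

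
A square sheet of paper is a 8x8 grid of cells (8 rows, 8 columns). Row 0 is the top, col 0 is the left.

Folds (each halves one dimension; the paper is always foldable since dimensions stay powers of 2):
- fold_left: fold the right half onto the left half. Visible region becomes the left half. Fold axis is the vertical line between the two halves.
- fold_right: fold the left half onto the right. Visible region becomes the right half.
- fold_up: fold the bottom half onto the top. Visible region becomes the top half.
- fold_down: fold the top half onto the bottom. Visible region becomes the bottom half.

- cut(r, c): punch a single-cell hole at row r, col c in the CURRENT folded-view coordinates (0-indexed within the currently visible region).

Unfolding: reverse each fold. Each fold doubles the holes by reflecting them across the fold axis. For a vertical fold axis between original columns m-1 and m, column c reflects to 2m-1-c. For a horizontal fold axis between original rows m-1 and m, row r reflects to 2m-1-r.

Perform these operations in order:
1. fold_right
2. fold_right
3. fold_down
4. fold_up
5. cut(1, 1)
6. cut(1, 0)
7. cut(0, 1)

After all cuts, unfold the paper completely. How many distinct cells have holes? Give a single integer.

Op 1 fold_right: fold axis v@4; visible region now rows[0,8) x cols[4,8) = 8x4
Op 2 fold_right: fold axis v@6; visible region now rows[0,8) x cols[6,8) = 8x2
Op 3 fold_down: fold axis h@4; visible region now rows[4,8) x cols[6,8) = 4x2
Op 4 fold_up: fold axis h@6; visible region now rows[4,6) x cols[6,8) = 2x2
Op 5 cut(1, 1): punch at orig (5,7); cuts so far [(5, 7)]; region rows[4,6) x cols[6,8) = 2x2
Op 6 cut(1, 0): punch at orig (5,6); cuts so far [(5, 6), (5, 7)]; region rows[4,6) x cols[6,8) = 2x2
Op 7 cut(0, 1): punch at orig (4,7); cuts so far [(4, 7), (5, 6), (5, 7)]; region rows[4,6) x cols[6,8) = 2x2
Unfold 1 (reflect across h@6): 6 holes -> [(4, 7), (5, 6), (5, 7), (6, 6), (6, 7), (7, 7)]
Unfold 2 (reflect across h@4): 12 holes -> [(0, 7), (1, 6), (1, 7), (2, 6), (2, 7), (3, 7), (4, 7), (5, 6), (5, 7), (6, 6), (6, 7), (7, 7)]
Unfold 3 (reflect across v@6): 24 holes -> [(0, 4), (0, 7), (1, 4), (1, 5), (1, 6), (1, 7), (2, 4), (2, 5), (2, 6), (2, 7), (3, 4), (3, 7), (4, 4), (4, 7), (5, 4), (5, 5), (5, 6), (5, 7), (6, 4), (6, 5), (6, 6), (6, 7), (7, 4), (7, 7)]
Unfold 4 (reflect across v@4): 48 holes -> [(0, 0), (0, 3), (0, 4), (0, 7), (1, 0), (1, 1), (1, 2), (1, 3), (1, 4), (1, 5), (1, 6), (1, 7), (2, 0), (2, 1), (2, 2), (2, 3), (2, 4), (2, 5), (2, 6), (2, 7), (3, 0), (3, 3), (3, 4), (3, 7), (4, 0), (4, 3), (4, 4), (4, 7), (5, 0), (5, 1), (5, 2), (5, 3), (5, 4), (5, 5), (5, 6), (5, 7), (6, 0), (6, 1), (6, 2), (6, 3), (6, 4), (6, 5), (6, 6), (6, 7), (7, 0), (7, 3), (7, 4), (7, 7)]

Answer: 48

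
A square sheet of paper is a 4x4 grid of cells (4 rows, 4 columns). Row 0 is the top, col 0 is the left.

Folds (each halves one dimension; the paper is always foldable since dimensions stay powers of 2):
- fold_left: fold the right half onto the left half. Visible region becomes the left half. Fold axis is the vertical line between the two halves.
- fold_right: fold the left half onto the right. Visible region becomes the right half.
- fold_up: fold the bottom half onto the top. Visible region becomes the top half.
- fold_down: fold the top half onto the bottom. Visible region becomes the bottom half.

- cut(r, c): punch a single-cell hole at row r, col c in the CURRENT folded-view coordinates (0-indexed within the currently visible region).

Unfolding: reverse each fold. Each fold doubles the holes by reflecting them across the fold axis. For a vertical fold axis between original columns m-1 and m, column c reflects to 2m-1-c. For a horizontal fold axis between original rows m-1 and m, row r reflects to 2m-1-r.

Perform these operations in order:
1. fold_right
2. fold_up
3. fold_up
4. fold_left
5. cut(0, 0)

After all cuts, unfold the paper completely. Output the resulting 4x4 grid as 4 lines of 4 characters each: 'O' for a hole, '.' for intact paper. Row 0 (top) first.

Op 1 fold_right: fold axis v@2; visible region now rows[0,4) x cols[2,4) = 4x2
Op 2 fold_up: fold axis h@2; visible region now rows[0,2) x cols[2,4) = 2x2
Op 3 fold_up: fold axis h@1; visible region now rows[0,1) x cols[2,4) = 1x2
Op 4 fold_left: fold axis v@3; visible region now rows[0,1) x cols[2,3) = 1x1
Op 5 cut(0, 0): punch at orig (0,2); cuts so far [(0, 2)]; region rows[0,1) x cols[2,3) = 1x1
Unfold 1 (reflect across v@3): 2 holes -> [(0, 2), (0, 3)]
Unfold 2 (reflect across h@1): 4 holes -> [(0, 2), (0, 3), (1, 2), (1, 3)]
Unfold 3 (reflect across h@2): 8 holes -> [(0, 2), (0, 3), (1, 2), (1, 3), (2, 2), (2, 3), (3, 2), (3, 3)]
Unfold 4 (reflect across v@2): 16 holes -> [(0, 0), (0, 1), (0, 2), (0, 3), (1, 0), (1, 1), (1, 2), (1, 3), (2, 0), (2, 1), (2, 2), (2, 3), (3, 0), (3, 1), (3, 2), (3, 3)]

Answer: OOOO
OOOO
OOOO
OOOO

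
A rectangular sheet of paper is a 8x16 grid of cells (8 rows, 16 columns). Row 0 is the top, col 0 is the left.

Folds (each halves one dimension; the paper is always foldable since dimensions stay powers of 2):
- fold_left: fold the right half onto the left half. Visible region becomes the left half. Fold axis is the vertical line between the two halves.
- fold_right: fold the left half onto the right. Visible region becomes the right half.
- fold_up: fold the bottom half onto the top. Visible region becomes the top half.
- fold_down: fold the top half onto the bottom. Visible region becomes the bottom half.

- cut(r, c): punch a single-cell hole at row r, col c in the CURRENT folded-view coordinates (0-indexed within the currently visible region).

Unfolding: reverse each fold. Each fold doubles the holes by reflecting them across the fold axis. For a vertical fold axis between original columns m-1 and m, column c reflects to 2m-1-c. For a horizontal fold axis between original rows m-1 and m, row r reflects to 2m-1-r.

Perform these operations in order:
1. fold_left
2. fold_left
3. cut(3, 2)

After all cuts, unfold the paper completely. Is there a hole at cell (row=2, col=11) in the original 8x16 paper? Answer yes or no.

Op 1 fold_left: fold axis v@8; visible region now rows[0,8) x cols[0,8) = 8x8
Op 2 fold_left: fold axis v@4; visible region now rows[0,8) x cols[0,4) = 8x4
Op 3 cut(3, 2): punch at orig (3,2); cuts so far [(3, 2)]; region rows[0,8) x cols[0,4) = 8x4
Unfold 1 (reflect across v@4): 2 holes -> [(3, 2), (3, 5)]
Unfold 2 (reflect across v@8): 4 holes -> [(3, 2), (3, 5), (3, 10), (3, 13)]
Holes: [(3, 2), (3, 5), (3, 10), (3, 13)]

Answer: no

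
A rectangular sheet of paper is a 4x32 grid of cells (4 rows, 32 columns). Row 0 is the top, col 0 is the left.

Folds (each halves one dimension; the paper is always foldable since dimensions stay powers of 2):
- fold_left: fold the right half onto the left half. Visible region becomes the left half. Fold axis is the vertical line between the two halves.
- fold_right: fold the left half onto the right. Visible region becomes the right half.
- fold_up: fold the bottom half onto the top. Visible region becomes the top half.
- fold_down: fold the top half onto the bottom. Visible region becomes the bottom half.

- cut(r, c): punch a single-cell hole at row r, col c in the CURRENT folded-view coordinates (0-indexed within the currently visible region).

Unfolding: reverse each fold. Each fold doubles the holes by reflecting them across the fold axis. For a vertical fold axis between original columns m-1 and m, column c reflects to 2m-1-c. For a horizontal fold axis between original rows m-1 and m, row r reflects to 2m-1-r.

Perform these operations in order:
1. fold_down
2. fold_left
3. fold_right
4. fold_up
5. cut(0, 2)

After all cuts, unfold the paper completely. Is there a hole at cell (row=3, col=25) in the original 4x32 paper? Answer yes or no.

Answer: no

Derivation:
Op 1 fold_down: fold axis h@2; visible region now rows[2,4) x cols[0,32) = 2x32
Op 2 fold_left: fold axis v@16; visible region now rows[2,4) x cols[0,16) = 2x16
Op 3 fold_right: fold axis v@8; visible region now rows[2,4) x cols[8,16) = 2x8
Op 4 fold_up: fold axis h@3; visible region now rows[2,3) x cols[8,16) = 1x8
Op 5 cut(0, 2): punch at orig (2,10); cuts so far [(2, 10)]; region rows[2,3) x cols[8,16) = 1x8
Unfold 1 (reflect across h@3): 2 holes -> [(2, 10), (3, 10)]
Unfold 2 (reflect across v@8): 4 holes -> [(2, 5), (2, 10), (3, 5), (3, 10)]
Unfold 3 (reflect across v@16): 8 holes -> [(2, 5), (2, 10), (2, 21), (2, 26), (3, 5), (3, 10), (3, 21), (3, 26)]
Unfold 4 (reflect across h@2): 16 holes -> [(0, 5), (0, 10), (0, 21), (0, 26), (1, 5), (1, 10), (1, 21), (1, 26), (2, 5), (2, 10), (2, 21), (2, 26), (3, 5), (3, 10), (3, 21), (3, 26)]
Holes: [(0, 5), (0, 10), (0, 21), (0, 26), (1, 5), (1, 10), (1, 21), (1, 26), (2, 5), (2, 10), (2, 21), (2, 26), (3, 5), (3, 10), (3, 21), (3, 26)]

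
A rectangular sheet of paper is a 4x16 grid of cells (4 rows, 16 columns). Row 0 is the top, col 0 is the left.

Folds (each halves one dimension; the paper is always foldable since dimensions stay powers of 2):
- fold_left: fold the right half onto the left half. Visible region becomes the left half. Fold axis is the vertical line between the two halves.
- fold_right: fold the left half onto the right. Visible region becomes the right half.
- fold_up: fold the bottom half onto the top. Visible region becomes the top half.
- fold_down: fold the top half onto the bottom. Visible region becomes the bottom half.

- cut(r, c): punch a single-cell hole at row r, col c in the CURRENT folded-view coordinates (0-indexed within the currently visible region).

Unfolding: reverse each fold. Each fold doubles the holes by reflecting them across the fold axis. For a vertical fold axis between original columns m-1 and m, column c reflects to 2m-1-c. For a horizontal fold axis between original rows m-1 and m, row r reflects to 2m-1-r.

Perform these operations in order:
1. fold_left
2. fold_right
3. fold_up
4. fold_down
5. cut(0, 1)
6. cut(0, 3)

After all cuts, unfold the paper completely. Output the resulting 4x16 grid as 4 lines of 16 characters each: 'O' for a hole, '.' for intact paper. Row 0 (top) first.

Answer: O.O..O.OO.O..O.O
O.O..O.OO.O..O.O
O.O..O.OO.O..O.O
O.O..O.OO.O..O.O

Derivation:
Op 1 fold_left: fold axis v@8; visible region now rows[0,4) x cols[0,8) = 4x8
Op 2 fold_right: fold axis v@4; visible region now rows[0,4) x cols[4,8) = 4x4
Op 3 fold_up: fold axis h@2; visible region now rows[0,2) x cols[4,8) = 2x4
Op 4 fold_down: fold axis h@1; visible region now rows[1,2) x cols[4,8) = 1x4
Op 5 cut(0, 1): punch at orig (1,5); cuts so far [(1, 5)]; region rows[1,2) x cols[4,8) = 1x4
Op 6 cut(0, 3): punch at orig (1,7); cuts so far [(1, 5), (1, 7)]; region rows[1,2) x cols[4,8) = 1x4
Unfold 1 (reflect across h@1): 4 holes -> [(0, 5), (0, 7), (1, 5), (1, 7)]
Unfold 2 (reflect across h@2): 8 holes -> [(0, 5), (0, 7), (1, 5), (1, 7), (2, 5), (2, 7), (3, 5), (3, 7)]
Unfold 3 (reflect across v@4): 16 holes -> [(0, 0), (0, 2), (0, 5), (0, 7), (1, 0), (1, 2), (1, 5), (1, 7), (2, 0), (2, 2), (2, 5), (2, 7), (3, 0), (3, 2), (3, 5), (3, 7)]
Unfold 4 (reflect across v@8): 32 holes -> [(0, 0), (0, 2), (0, 5), (0, 7), (0, 8), (0, 10), (0, 13), (0, 15), (1, 0), (1, 2), (1, 5), (1, 7), (1, 8), (1, 10), (1, 13), (1, 15), (2, 0), (2, 2), (2, 5), (2, 7), (2, 8), (2, 10), (2, 13), (2, 15), (3, 0), (3, 2), (3, 5), (3, 7), (3, 8), (3, 10), (3, 13), (3, 15)]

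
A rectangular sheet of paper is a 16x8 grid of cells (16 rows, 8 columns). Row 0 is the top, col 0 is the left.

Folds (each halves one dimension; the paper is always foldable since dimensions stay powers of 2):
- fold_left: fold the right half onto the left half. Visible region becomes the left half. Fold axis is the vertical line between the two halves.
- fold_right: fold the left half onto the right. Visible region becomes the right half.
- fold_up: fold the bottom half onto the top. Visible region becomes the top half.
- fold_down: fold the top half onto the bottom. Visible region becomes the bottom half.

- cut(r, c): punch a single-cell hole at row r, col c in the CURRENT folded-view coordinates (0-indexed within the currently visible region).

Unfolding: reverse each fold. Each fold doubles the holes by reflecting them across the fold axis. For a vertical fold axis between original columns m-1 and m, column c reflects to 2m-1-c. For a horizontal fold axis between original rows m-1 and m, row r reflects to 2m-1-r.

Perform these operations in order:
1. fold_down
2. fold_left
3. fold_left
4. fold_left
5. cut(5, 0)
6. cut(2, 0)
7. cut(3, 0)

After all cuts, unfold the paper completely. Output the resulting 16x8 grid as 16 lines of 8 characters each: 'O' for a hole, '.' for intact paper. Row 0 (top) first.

Op 1 fold_down: fold axis h@8; visible region now rows[8,16) x cols[0,8) = 8x8
Op 2 fold_left: fold axis v@4; visible region now rows[8,16) x cols[0,4) = 8x4
Op 3 fold_left: fold axis v@2; visible region now rows[8,16) x cols[0,2) = 8x2
Op 4 fold_left: fold axis v@1; visible region now rows[8,16) x cols[0,1) = 8x1
Op 5 cut(5, 0): punch at orig (13,0); cuts so far [(13, 0)]; region rows[8,16) x cols[0,1) = 8x1
Op 6 cut(2, 0): punch at orig (10,0); cuts so far [(10, 0), (13, 0)]; region rows[8,16) x cols[0,1) = 8x1
Op 7 cut(3, 0): punch at orig (11,0); cuts so far [(10, 0), (11, 0), (13, 0)]; region rows[8,16) x cols[0,1) = 8x1
Unfold 1 (reflect across v@1): 6 holes -> [(10, 0), (10, 1), (11, 0), (11, 1), (13, 0), (13, 1)]
Unfold 2 (reflect across v@2): 12 holes -> [(10, 0), (10, 1), (10, 2), (10, 3), (11, 0), (11, 1), (11, 2), (11, 3), (13, 0), (13, 1), (13, 2), (13, 3)]
Unfold 3 (reflect across v@4): 24 holes -> [(10, 0), (10, 1), (10, 2), (10, 3), (10, 4), (10, 5), (10, 6), (10, 7), (11, 0), (11, 1), (11, 2), (11, 3), (11, 4), (11, 5), (11, 6), (11, 7), (13, 0), (13, 1), (13, 2), (13, 3), (13, 4), (13, 5), (13, 6), (13, 7)]
Unfold 4 (reflect across h@8): 48 holes -> [(2, 0), (2, 1), (2, 2), (2, 3), (2, 4), (2, 5), (2, 6), (2, 7), (4, 0), (4, 1), (4, 2), (4, 3), (4, 4), (4, 5), (4, 6), (4, 7), (5, 0), (5, 1), (5, 2), (5, 3), (5, 4), (5, 5), (5, 6), (5, 7), (10, 0), (10, 1), (10, 2), (10, 3), (10, 4), (10, 5), (10, 6), (10, 7), (11, 0), (11, 1), (11, 2), (11, 3), (11, 4), (11, 5), (11, 6), (11, 7), (13, 0), (13, 1), (13, 2), (13, 3), (13, 4), (13, 5), (13, 6), (13, 7)]

Answer: ........
........
OOOOOOOO
........
OOOOOOOO
OOOOOOOO
........
........
........
........
OOOOOOOO
OOOOOOOO
........
OOOOOOOO
........
........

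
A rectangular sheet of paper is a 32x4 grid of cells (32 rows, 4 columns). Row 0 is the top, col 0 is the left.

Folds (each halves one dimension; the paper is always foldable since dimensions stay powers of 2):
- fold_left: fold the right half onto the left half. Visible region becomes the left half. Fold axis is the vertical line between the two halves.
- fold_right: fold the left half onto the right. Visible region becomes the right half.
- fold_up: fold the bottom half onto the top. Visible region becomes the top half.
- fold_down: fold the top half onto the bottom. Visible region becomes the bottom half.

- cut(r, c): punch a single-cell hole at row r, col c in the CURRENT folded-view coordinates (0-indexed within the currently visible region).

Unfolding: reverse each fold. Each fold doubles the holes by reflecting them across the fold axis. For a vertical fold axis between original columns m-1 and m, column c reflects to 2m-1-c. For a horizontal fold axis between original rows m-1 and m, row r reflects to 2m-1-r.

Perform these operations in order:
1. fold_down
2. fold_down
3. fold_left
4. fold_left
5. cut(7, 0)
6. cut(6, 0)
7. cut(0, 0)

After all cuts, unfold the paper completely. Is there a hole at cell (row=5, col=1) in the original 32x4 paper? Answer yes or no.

Op 1 fold_down: fold axis h@16; visible region now rows[16,32) x cols[0,4) = 16x4
Op 2 fold_down: fold axis h@24; visible region now rows[24,32) x cols[0,4) = 8x4
Op 3 fold_left: fold axis v@2; visible region now rows[24,32) x cols[0,2) = 8x2
Op 4 fold_left: fold axis v@1; visible region now rows[24,32) x cols[0,1) = 8x1
Op 5 cut(7, 0): punch at orig (31,0); cuts so far [(31, 0)]; region rows[24,32) x cols[0,1) = 8x1
Op 6 cut(6, 0): punch at orig (30,0); cuts so far [(30, 0), (31, 0)]; region rows[24,32) x cols[0,1) = 8x1
Op 7 cut(0, 0): punch at orig (24,0); cuts so far [(24, 0), (30, 0), (31, 0)]; region rows[24,32) x cols[0,1) = 8x1
Unfold 1 (reflect across v@1): 6 holes -> [(24, 0), (24, 1), (30, 0), (30, 1), (31, 0), (31, 1)]
Unfold 2 (reflect across v@2): 12 holes -> [(24, 0), (24, 1), (24, 2), (24, 3), (30, 0), (30, 1), (30, 2), (30, 3), (31, 0), (31, 1), (31, 2), (31, 3)]
Unfold 3 (reflect across h@24): 24 holes -> [(16, 0), (16, 1), (16, 2), (16, 3), (17, 0), (17, 1), (17, 2), (17, 3), (23, 0), (23, 1), (23, 2), (23, 3), (24, 0), (24, 1), (24, 2), (24, 3), (30, 0), (30, 1), (30, 2), (30, 3), (31, 0), (31, 1), (31, 2), (31, 3)]
Unfold 4 (reflect across h@16): 48 holes -> [(0, 0), (0, 1), (0, 2), (0, 3), (1, 0), (1, 1), (1, 2), (1, 3), (7, 0), (7, 1), (7, 2), (7, 3), (8, 0), (8, 1), (8, 2), (8, 3), (14, 0), (14, 1), (14, 2), (14, 3), (15, 0), (15, 1), (15, 2), (15, 3), (16, 0), (16, 1), (16, 2), (16, 3), (17, 0), (17, 1), (17, 2), (17, 3), (23, 0), (23, 1), (23, 2), (23, 3), (24, 0), (24, 1), (24, 2), (24, 3), (30, 0), (30, 1), (30, 2), (30, 3), (31, 0), (31, 1), (31, 2), (31, 3)]
Holes: [(0, 0), (0, 1), (0, 2), (0, 3), (1, 0), (1, 1), (1, 2), (1, 3), (7, 0), (7, 1), (7, 2), (7, 3), (8, 0), (8, 1), (8, 2), (8, 3), (14, 0), (14, 1), (14, 2), (14, 3), (15, 0), (15, 1), (15, 2), (15, 3), (16, 0), (16, 1), (16, 2), (16, 3), (17, 0), (17, 1), (17, 2), (17, 3), (23, 0), (23, 1), (23, 2), (23, 3), (24, 0), (24, 1), (24, 2), (24, 3), (30, 0), (30, 1), (30, 2), (30, 3), (31, 0), (31, 1), (31, 2), (31, 3)]

Answer: no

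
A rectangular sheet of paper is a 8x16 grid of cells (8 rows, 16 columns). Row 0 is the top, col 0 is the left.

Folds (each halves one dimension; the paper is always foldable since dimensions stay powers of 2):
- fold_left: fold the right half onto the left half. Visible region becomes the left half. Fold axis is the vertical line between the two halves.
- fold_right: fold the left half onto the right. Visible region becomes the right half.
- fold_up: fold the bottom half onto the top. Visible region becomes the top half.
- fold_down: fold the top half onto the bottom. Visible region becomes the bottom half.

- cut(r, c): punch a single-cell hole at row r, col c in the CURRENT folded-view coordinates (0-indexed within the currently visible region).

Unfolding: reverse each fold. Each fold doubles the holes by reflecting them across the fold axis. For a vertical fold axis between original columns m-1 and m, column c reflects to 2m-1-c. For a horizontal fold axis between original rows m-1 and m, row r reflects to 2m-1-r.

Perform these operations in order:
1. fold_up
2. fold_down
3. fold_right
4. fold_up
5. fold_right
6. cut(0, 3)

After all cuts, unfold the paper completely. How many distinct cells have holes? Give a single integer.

Answer: 32

Derivation:
Op 1 fold_up: fold axis h@4; visible region now rows[0,4) x cols[0,16) = 4x16
Op 2 fold_down: fold axis h@2; visible region now rows[2,4) x cols[0,16) = 2x16
Op 3 fold_right: fold axis v@8; visible region now rows[2,4) x cols[8,16) = 2x8
Op 4 fold_up: fold axis h@3; visible region now rows[2,3) x cols[8,16) = 1x8
Op 5 fold_right: fold axis v@12; visible region now rows[2,3) x cols[12,16) = 1x4
Op 6 cut(0, 3): punch at orig (2,15); cuts so far [(2, 15)]; region rows[2,3) x cols[12,16) = 1x4
Unfold 1 (reflect across v@12): 2 holes -> [(2, 8), (2, 15)]
Unfold 2 (reflect across h@3): 4 holes -> [(2, 8), (2, 15), (3, 8), (3, 15)]
Unfold 3 (reflect across v@8): 8 holes -> [(2, 0), (2, 7), (2, 8), (2, 15), (3, 0), (3, 7), (3, 8), (3, 15)]
Unfold 4 (reflect across h@2): 16 holes -> [(0, 0), (0, 7), (0, 8), (0, 15), (1, 0), (1, 7), (1, 8), (1, 15), (2, 0), (2, 7), (2, 8), (2, 15), (3, 0), (3, 7), (3, 8), (3, 15)]
Unfold 5 (reflect across h@4): 32 holes -> [(0, 0), (0, 7), (0, 8), (0, 15), (1, 0), (1, 7), (1, 8), (1, 15), (2, 0), (2, 7), (2, 8), (2, 15), (3, 0), (3, 7), (3, 8), (3, 15), (4, 0), (4, 7), (4, 8), (4, 15), (5, 0), (5, 7), (5, 8), (5, 15), (6, 0), (6, 7), (6, 8), (6, 15), (7, 0), (7, 7), (7, 8), (7, 15)]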